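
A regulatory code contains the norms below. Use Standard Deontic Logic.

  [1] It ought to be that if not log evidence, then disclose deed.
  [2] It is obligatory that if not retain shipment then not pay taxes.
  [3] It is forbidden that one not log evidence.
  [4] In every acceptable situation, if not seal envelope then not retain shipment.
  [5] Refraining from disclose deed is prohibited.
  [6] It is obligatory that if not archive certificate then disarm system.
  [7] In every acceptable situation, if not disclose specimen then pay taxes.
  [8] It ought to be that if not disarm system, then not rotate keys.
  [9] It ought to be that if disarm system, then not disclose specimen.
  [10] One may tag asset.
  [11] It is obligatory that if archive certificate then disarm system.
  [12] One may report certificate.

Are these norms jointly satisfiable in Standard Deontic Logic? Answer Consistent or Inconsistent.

Consistent

Premise 1 is O(¬log_evidence → disclose_deed); even if O(disclose_deed) held, inferring O(¬log_evidence) would be affirming the consequent — invalid.
So O(¬log_evidence) is not derivable, and the apparent clash with O(log_evidence) does not arise.
A world satisfying every obligation exists (e.g. archive_certificate=false, disarm_system=true, disclose_deed=true, disclose_specimen=false, log_evidence=true, pay_taxes=true, report_certificate=false, retain_shipment=true, rotate_keys=false, seal_envelope=true, tag_asset=false); no atom is both obligatory and forbidden, so the set is consistent.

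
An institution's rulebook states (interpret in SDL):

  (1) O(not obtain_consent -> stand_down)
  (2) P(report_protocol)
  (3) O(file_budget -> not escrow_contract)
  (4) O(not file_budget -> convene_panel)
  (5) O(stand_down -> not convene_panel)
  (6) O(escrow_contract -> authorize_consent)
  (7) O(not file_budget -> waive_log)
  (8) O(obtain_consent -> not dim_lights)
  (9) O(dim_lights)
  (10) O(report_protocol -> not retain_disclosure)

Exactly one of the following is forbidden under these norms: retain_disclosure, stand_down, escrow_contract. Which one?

escrow_contract

From premise 9 we have O(dim_lights).
The contrapositive of premise 8 (O(obtain_consent -> not dim_lights)) is O(dim_lights -> not obtain_consent), and O(dim_lights) is already established, so O(not obtain_consent).
Applying K to premise 1 (O(not obtain_consent -> stand_down)) and O(not obtain_consent) yields O(stand_down).
From O(stand_down) and premise 5, O(stand_down -> not convene_panel), we obtain O(not convene_panel).
Premise 4, O(not file_budget -> convene_panel), contraposes to O(not convene_panel -> file_budget); with O(not convene_panel) we get O(file_budget).
Applying K to premise 3 (O(file_budget -> not escrow_contract)) and O(file_budget) yields O(not escrow_contract).
So O(not escrow_contract) holds, i.e. escrow_contract is forbidden. None of the other listed options is forbidden under the premises.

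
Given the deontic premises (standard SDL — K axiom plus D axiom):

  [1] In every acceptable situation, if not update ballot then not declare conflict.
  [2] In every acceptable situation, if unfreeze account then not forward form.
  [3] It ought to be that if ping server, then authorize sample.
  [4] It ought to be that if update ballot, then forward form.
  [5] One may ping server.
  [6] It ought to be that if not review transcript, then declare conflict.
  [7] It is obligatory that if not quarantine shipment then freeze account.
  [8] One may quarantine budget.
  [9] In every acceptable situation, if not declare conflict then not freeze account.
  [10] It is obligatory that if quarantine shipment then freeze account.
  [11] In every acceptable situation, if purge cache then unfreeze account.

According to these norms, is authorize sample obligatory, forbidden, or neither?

Neither

Premise 3 is O(ping_server → authorize_sample), but O(ping_server) is not derivable from the premises (the permission P(ping_server) asserts only ¬O(¬ping_server), not O(ping_server)), so it does not yield O(authorize_sample).
No premise or chain of K-axiom applications forces O(authorize_sample), and none forces O(¬authorize_sample). So authorize_sample is neither obligatory nor forbidden under these norms.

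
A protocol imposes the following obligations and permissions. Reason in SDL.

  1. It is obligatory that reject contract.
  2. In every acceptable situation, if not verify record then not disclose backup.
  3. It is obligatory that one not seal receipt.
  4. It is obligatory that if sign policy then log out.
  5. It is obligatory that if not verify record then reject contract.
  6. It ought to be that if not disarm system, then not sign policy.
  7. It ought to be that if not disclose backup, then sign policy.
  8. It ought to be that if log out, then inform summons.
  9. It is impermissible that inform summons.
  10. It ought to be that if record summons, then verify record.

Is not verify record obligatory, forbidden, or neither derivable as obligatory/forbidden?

Premise 9 is F(inform_summons), i.e. O(¬inform_summons).
Premise 8, O(log_out → inform_summons), contraposes to O(¬inform_summons → ¬log_out); with O(¬inform_summons) we get O(¬log_out).
Premise 4, O(sign_policy → log_out), contraposes to O(¬log_out → ¬sign_policy); with O(¬log_out) we get O(¬sign_policy).
The contrapositive of premise 7 (O(¬disclose_backup → sign_policy)) is O(¬sign_policy → disclose_backup), and O(¬sign_policy) is already established, so O(disclose_backup).
The contrapositive of premise 2 (O(¬verify_record → ¬disclose_backup)) is O(disclose_backup → verify_record), and O(disclose_backup) is already established, so O(verify_record).
Premises 1, 3, 5, 6, 10 do not contribute to this derivation.
Thus O(verify_record), which is F(¬verify_record): ¬verify_record is forbidden.

Forbidden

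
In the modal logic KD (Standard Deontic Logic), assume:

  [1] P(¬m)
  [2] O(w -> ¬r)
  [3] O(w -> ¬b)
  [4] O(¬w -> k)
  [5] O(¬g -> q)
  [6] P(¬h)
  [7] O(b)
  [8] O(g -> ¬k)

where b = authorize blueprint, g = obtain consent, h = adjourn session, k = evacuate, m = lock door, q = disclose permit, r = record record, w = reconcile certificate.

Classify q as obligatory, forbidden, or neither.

From premise 7 we have O(b).
The contrapositive of premise 3 (O(w -> ¬b)) is O(b -> ¬w), and O(b) is already established, so O(¬w).
From O(¬w) and premise 4, O(¬w -> k), we obtain O(k).
The contrapositive of premise 8 (O(g -> ¬k)) is O(k -> ¬g), and O(k) is already established, so O(¬g).
From O(¬g) and premise 5, O(¬g -> q), we obtain O(q).
Premises 1, 2, 6 do not contribute to this derivation.
Hence q is obligatory.

Obligatory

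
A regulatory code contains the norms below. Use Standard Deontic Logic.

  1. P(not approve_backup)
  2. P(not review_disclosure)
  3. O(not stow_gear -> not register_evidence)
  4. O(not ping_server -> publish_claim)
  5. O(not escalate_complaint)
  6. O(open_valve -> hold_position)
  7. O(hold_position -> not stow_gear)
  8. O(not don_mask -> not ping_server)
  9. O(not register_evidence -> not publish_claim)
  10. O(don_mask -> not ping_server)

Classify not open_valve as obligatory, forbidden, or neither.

By case analysis on don_mask: premise 10 gives O(don_mask -> not ping_server) and premise 8 gives O(not don_mask -> not ping_server), so O(not ping_server) either way.
Premise 4 is O(not ping_server -> publish_claim); since O(not ping_server), deontic closure gives O(publish_claim).
Premise 9 is O(not register_evidence -> not publish_claim); contrapositively O(publish_claim -> register_evidence). Since O(publish_claim) holds, K gives O(register_evidence).
The contrapositive of premise 3 (O(not stow_gear -> not register_evidence)) is O(register_evidence -> stow_gear), and O(register_evidence) is already established, so O(stow_gear).
Premise 7, O(hold_position -> not stow_gear), contraposes to O(stow_gear -> not hold_position); with O(stow_gear) we get O(not hold_position).
The contrapositive of premise 6 (O(open_valve -> hold_position)) is O(not hold_position -> not open_valve), and O(not hold_position) is already established, so O(not open_valve).
Premises 1, 2, 5 do not contribute to this derivation.
Hence not open_valve is obligatory.

Obligatory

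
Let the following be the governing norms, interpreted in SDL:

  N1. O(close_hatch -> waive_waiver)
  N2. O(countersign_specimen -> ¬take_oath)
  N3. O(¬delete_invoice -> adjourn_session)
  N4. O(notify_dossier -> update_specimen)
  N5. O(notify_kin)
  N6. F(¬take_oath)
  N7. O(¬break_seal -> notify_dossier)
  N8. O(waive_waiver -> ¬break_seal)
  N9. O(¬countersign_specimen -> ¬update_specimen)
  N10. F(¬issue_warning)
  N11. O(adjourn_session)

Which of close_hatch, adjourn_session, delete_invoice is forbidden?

F(¬take_oath) at premise 6 means O(take_oath).
The contrapositive of premise 2 (O(countersign_specimen -> ¬take_oath)) is O(take_oath -> ¬countersign_specimen), and O(take_oath) is already established, so O(¬countersign_specimen).
With premise 9, O(¬countersign_specimen -> ¬update_specimen), the K-axiom yields O(¬update_specimen).
Premise 4, O(notify_dossier -> update_specimen), contraposes to O(¬update_specimen -> ¬notify_dossier); with O(¬update_specimen) we get O(¬notify_dossier).
Premise 7 is O(¬break_seal -> notify_dossier); contrapositively O(¬notify_dossier -> break_seal). Since O(¬notify_dossier) holds, K gives O(break_seal).
The contrapositive of premise 8 (O(waive_waiver -> ¬break_seal)) is O(break_seal -> ¬waive_waiver), and O(break_seal) is already established, so O(¬waive_waiver).
The contrapositive of premise 1 (O(close_hatch -> waive_waiver)) is O(¬waive_waiver -> ¬close_hatch), and O(¬waive_waiver) is already established, so O(¬close_hatch).
So O(¬close_hatch) holds, i.e. close_hatch is forbidden. None of the other listed options is forbidden under the premises.

close_hatch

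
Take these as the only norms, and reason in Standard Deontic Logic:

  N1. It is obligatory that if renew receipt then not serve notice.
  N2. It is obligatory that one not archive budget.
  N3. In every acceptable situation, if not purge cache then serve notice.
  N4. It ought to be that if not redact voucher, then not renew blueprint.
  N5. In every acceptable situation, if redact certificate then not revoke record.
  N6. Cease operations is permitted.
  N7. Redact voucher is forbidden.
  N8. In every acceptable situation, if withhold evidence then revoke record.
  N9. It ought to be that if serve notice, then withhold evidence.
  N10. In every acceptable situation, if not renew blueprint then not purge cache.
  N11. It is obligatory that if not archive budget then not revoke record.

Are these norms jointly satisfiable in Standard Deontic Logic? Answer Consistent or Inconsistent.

Inconsistent

Premise 2 gives O(¬archive_budget).
From O(¬archive_budget) and premise 11, O(¬archive_budget → ¬revoke_record), we obtain O(¬revoke_record).
The contrapositive of premise 8 (O(withhold_evidence → revoke_record)) is O(¬revoke_record → ¬withhold_evidence), and O(¬revoke_record) is already established, so O(¬withhold_evidence).
Premise 9, O(serve_notice → withhold_evidence), contraposes to O(¬withhold_evidence → ¬serve_notice); with O(¬withhold_evidence) we get O(¬serve_notice).
Premise 3 is O(¬purge_cache → serve_notice); contrapositively O(¬serve_notice → purge_cache). Since O(¬serve_notice) holds, K gives O(purge_cache).
The contrapositive of premise 10 (O(¬renew_blueprint → ¬purge_cache)) is O(purge_cache → renew_blueprint), and O(purge_cache) is already established, so O(renew_blueprint).
The contrapositive of premise 4 (O(¬redact_voucher → ¬renew_blueprint)) is O(renew_blueprint → redact_voucher), and O(renew_blueprint) is already established, so O(redact_voucher).
Yet premise 7 is F(redact_voucher), i.e. O(¬redact_voucher).
We now have both O(redact_voucher) and O(¬redact_voucher) — redact_voucher is simultaneously obligatory and forbidden, violating the D-axiom.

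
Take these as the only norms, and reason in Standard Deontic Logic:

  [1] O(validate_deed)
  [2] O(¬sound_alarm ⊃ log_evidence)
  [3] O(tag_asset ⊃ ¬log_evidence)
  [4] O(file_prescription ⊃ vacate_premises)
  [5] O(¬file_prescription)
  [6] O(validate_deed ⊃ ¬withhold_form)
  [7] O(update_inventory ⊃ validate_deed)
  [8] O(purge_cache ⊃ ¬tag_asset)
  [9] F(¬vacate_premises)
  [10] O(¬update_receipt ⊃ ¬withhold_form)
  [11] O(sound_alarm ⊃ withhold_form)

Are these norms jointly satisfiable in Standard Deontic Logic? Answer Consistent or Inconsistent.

Premise 4 is O(file_prescription ⊃ vacate_premises); even if O(vacate_premises) held, inferring O(file_prescription) would be affirming the consequent — invalid.
So O(file_prescription) is not derivable, and the apparent clash with O(¬file_prescription) does not arise.
A world satisfying every obligation exists (e.g. file_prescription=false, log_evidence=true, purge_cache=false, sound_alarm=false, tag_asset=false, update_inventory=false, update_receipt=false, vacate_premises=true, validate_deed=true, withhold_form=false); no atom is both obligatory and forbidden, so the set is consistent.

Consistent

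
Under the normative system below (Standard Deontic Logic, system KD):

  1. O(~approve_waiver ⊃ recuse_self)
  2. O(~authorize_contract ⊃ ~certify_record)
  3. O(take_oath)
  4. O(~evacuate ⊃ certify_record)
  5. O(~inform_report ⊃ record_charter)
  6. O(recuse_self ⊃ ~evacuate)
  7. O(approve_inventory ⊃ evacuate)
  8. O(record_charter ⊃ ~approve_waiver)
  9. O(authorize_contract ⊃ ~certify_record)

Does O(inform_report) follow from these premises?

Yes

By case analysis on ~authorize_contract: premise 2 gives O(~authorize_contract ⊃ ~certify_record) and premise 9 gives O(authorize_contract ⊃ ~certify_record), so O(~certify_record) either way.
Premise 4 is O(~evacuate ⊃ certify_record); contrapositively O(~certify_record ⊃ evacuate). Since O(~certify_record) holds, K gives O(evacuate).
The contrapositive of premise 6 (O(recuse_self ⊃ ~evacuate)) is O(evacuate ⊃ ~recuse_self), and O(evacuate) is already established, so O(~recuse_self).
Premise 1, O(~approve_waiver ⊃ recuse_self), contraposes to O(~recuse_self ⊃ approve_waiver); with O(~recuse_self) we get O(approve_waiver).
The contrapositive of premise 8 (O(record_charter ⊃ ~approve_waiver)) is O(approve_waiver ⊃ ~record_charter), and O(approve_waiver) is already established, so O(~record_charter).
Premise 5, O(~inform_report ⊃ record_charter), contraposes to O(~record_charter ⊃ inform_report); with O(~record_charter) we get O(inform_report).
Premises 3, 7 do not contribute to this derivation.
So O(inform_report) follows.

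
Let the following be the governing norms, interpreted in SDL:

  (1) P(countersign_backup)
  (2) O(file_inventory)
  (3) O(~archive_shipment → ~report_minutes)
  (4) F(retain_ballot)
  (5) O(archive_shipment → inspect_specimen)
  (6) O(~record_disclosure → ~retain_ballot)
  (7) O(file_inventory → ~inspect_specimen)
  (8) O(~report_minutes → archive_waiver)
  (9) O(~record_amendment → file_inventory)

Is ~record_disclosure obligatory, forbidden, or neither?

Neither

Premise 6 is O(~record_disclosure → ~retain_ballot); even if O(~retain_ballot) held, inferring O(~record_disclosure) would be affirming the consequent — invalid.
No premise or chain of K-axiom applications forces O(~record_disclosure), and none forces O(record_disclosure). So ~record_disclosure is neither obligatory nor forbidden under these norms.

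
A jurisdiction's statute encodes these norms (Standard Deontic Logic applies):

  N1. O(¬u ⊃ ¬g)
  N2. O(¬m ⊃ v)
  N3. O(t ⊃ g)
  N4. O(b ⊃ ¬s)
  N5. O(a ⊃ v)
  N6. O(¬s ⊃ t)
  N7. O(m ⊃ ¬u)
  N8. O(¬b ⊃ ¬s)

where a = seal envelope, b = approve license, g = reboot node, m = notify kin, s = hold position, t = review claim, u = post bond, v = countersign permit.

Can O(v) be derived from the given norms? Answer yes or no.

Yes

By case analysis on b: premise 4 gives O(b ⊃ ¬s) and premise 8 gives O(¬b ⊃ ¬s), so O(¬s) either way.
From O(¬s) and premise 6, O(¬s ⊃ t), we obtain O(t).
With premise 3, O(t ⊃ g), the K-axiom yields O(g).
The contrapositive of premise 1 (O(¬u ⊃ ¬g)) is O(g ⊃ u), and O(g) is already established, so O(u).
Premise 7 is O(m ⊃ ¬u); contrapositively O(u ⊃ ¬m). Since O(u) holds, K gives O(¬m).
Premise 2 is O(¬m ⊃ v); since O(¬m), deontic closure gives O(v).
Premise 5 does not contribute to this derivation.
So O(v) follows.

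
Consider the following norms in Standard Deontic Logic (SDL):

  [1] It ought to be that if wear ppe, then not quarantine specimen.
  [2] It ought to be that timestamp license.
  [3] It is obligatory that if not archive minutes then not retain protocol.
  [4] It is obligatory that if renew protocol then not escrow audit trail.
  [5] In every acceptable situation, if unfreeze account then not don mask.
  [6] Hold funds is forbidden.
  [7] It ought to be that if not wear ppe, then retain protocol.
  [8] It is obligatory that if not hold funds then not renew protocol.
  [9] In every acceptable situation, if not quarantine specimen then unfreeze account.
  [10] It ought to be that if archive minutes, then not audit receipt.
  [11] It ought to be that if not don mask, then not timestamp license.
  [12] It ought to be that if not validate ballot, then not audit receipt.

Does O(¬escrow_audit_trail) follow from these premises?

Premise 4 is O(renew_protocol → ¬escrow_audit_trail), but O(renew_protocol) is not derivable from the premises, so it does not yield O(¬escrow_audit_trail).
No other premise forces O(¬escrow_audit_trail). An ideal world satisfying every premise can still have ¬escrow_audit_trail false, so O(¬escrow_audit_trail) is not derivable.

No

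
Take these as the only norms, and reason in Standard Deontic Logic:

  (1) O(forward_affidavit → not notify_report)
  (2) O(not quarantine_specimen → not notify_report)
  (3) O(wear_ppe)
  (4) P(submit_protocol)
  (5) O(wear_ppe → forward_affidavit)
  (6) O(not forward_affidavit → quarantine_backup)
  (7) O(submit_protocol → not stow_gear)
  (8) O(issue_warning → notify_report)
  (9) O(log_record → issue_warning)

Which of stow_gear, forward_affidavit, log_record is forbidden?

log_record

From premise 3 we have O(wear_ppe).
With premise 5, O(wear_ppe → forward_affidavit), the K-axiom yields O(forward_affidavit).
Applying K to premise 1 (O(forward_affidavit → not notify_report)) and O(forward_affidavit) yields O(not notify_report).
Premise 8, O(issue_warning → notify_report), contraposes to O(not notify_report → not issue_warning); with O(not notify_report) we get O(not issue_warning).
Premise 9, O(log_record → issue_warning), contraposes to O(not issue_warning → not log_record); with O(not issue_warning) we get O(not log_record).
So O(not log_record) holds, i.e. log_record is forbidden. None of the other listed options is forbidden under the premises.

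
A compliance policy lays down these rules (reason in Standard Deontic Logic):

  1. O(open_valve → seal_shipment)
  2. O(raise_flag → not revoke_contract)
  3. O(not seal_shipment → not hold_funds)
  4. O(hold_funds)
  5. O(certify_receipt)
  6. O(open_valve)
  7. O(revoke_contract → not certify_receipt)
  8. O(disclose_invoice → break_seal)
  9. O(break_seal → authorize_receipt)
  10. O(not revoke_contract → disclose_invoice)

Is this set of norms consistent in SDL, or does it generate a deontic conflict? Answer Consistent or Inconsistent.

Consistent

Premise 3 is O(not seal_shipment → not hold_funds), but O(not seal_shipment) is not derivable from the premises, so it does not yield O(not hold_funds).
So O(not hold_funds) is not derivable, and the apparent clash with O(hold_funds) does not arise.
A world satisfying every obligation exists (e.g. authorize_receipt=true, break_seal=true, certify_receipt=true, disclose_invoice=true, hold_funds=true, open_valve=true, raise_flag=false, revoke_contract=false, seal_shipment=true); no atom is both obligatory and forbidden, so the set is consistent.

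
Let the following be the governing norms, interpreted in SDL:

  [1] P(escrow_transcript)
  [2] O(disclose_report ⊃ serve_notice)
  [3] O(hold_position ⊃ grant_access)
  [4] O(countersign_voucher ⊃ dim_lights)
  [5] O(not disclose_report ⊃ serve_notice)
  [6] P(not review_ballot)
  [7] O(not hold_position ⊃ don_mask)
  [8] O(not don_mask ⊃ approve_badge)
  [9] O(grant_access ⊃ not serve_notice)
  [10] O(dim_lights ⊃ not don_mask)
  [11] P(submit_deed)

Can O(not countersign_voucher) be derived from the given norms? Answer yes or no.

By case analysis on not disclose_report: premise 5 gives O(not disclose_report ⊃ serve_notice) and premise 2 gives O(disclose_report ⊃ serve_notice), so O(serve_notice) either way.
Premise 9, O(grant_access ⊃ not serve_notice), contraposes to O(serve_notice ⊃ not grant_access); with O(serve_notice) we get O(not grant_access).
Premise 3 is O(hold_position ⊃ grant_access); contrapositively O(not grant_access ⊃ not hold_position). Since O(not grant_access) holds, K gives O(not hold_position).
Premise 7 is O(not hold_position ⊃ don_mask); since O(not hold_position), deontic closure gives O(don_mask).
Premise 10 is O(dim_lights ⊃ not don_mask); contrapositively O(don_mask ⊃ not dim_lights). Since O(don_mask) holds, K gives O(not dim_lights).
Premise 4 is O(countersign_voucher ⊃ dim_lights); contrapositively O(not dim_lights ⊃ not countersign_voucher). Since O(not dim_lights) holds, K gives O(not countersign_voucher).
Premises 1, 6, 8, 11 do not contribute to this derivation.
So O(not countersign_voucher) follows.

Yes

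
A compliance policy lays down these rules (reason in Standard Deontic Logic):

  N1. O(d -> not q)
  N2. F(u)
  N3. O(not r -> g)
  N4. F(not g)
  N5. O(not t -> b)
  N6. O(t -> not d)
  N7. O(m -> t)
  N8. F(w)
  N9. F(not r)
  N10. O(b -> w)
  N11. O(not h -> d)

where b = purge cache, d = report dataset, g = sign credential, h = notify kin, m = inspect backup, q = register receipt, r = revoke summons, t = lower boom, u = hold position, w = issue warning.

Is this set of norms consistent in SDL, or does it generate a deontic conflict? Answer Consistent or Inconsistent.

Premise 3 is O(not r -> g); even if O(g) held, inferring O(not r) would be affirming the consequent — invalid.
So O(not r) is not derivable, and the apparent clash with O(r) does not arise.
A world satisfying every obligation exists (e.g. b=false, d=false, g=true, h=true, m=false, q=false, r=true, t=true, u=false, w=false); no atom is both obligatory and forbidden, so the set is consistent.

Consistent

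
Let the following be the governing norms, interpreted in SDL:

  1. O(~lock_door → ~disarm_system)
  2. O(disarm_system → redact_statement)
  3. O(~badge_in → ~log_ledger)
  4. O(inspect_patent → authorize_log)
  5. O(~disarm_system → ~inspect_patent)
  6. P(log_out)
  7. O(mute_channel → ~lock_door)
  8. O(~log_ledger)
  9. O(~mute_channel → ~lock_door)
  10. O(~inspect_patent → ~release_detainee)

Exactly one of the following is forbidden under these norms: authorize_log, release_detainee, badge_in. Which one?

release_detainee

Premises 9 and 7 are O(~mute_channel → ~lock_door) and O(mute_channel → ~lock_door); every ideal world satisfies ~mute_channel or mute_channel, so in either case ~lock_door holds — hence O(~lock_door).
Applying K to premise 1 (O(~lock_door → ~disarm_system)) and O(~lock_door) yields O(~disarm_system).
Premise 5 is O(~disarm_system → ~inspect_patent); since O(~disarm_system), deontic closure gives O(~inspect_patent).
With premise 10, O(~inspect_patent → ~release_detainee), the K-axiom yields O(~release_detainee).
So O(~release_detainee) holds, i.e. release_detainee is forbidden. None of the other listed options is forbidden under the premises.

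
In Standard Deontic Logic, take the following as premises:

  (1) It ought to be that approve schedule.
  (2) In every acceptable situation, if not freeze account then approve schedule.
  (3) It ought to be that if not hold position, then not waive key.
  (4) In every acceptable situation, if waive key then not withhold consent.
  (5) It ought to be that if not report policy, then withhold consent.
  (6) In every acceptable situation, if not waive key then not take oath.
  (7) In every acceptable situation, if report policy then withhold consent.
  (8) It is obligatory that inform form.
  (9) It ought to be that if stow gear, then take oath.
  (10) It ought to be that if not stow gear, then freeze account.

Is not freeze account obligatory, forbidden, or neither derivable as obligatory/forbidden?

Premises 7 and 5 cover both cases: O(report_policy → withhold_consent) and O(¬report_policy → withhold_consent). Since report_policy ∨ ¬report_policy is a tautology, O(withhold_consent) follows.
The contrapositive of premise 4 (O(waive_key → ¬withhold_consent)) is O(withhold_consent → ¬waive_key), and O(withhold_consent) is already established, so O(¬waive_key).
With premise 6, O(¬waive_key → ¬take_oath), the K-axiom yields O(¬take_oath).
Premise 9, O(stow_gear → take_oath), contraposes to O(¬take_oath → ¬stow_gear); with O(¬take_oath) we get O(¬stow_gear).
Applying K to premise 10 (O(¬stow_gear → freeze_account)) and O(¬stow_gear) yields O(freeze_account).
Premises 1, 2, 3, 8 do not contribute to this derivation.
Thus O(freeze_account), which is F(¬freeze_account): ¬freeze_account is forbidden.

Forbidden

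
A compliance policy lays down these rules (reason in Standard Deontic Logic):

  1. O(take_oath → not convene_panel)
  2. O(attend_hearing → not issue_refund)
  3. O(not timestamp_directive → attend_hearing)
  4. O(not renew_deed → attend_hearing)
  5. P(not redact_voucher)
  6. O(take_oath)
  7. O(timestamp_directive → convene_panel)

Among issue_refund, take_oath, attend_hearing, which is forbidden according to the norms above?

From premise 6 we have O(take_oath).
With premise 1, O(take_oath → not convene_panel), the K-axiom yields O(not convene_panel).
Premise 7, O(timestamp_directive → convene_panel), contraposes to O(not convene_panel → not timestamp_directive); with O(not convene_panel) we get O(not timestamp_directive).
From O(not timestamp_directive) and premise 3, O(not timestamp_directive → attend_hearing), we obtain O(attend_hearing).
Premise 2 is O(attend_hearing → not issue_refund); since O(attend_hearing), deontic closure gives O(not issue_refund).
So O(not issue_refund) holds, i.e. issue_refund is forbidden. None of the other listed options is forbidden under the premises.

issue_refund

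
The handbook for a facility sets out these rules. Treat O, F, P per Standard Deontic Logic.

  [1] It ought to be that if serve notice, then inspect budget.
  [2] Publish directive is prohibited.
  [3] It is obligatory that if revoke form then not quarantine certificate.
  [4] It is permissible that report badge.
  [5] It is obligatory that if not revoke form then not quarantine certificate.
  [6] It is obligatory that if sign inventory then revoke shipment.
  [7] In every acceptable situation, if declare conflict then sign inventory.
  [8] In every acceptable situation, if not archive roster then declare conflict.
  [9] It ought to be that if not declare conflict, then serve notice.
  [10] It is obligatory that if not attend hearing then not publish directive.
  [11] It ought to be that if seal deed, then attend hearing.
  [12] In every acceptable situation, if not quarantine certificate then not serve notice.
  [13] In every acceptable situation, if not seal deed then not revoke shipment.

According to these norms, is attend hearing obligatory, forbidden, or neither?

Premises 5 and 3 cover both cases: O(¬revoke_form → ¬quarantine_certificate) and O(revoke_form → ¬quarantine_certificate). Since ¬revoke_form ∨ revoke_form is a tautology, O(¬quarantine_certificate) follows.
From O(¬quarantine_certificate) and premise 12, O(¬quarantine_certificate → ¬serve_notice), we obtain O(¬serve_notice).
Premise 9, O(¬declare_conflict → serve_notice), contraposes to O(¬serve_notice → declare_conflict); with O(¬serve_notice) we get O(declare_conflict).
From O(declare_conflict) and premise 7, O(declare_conflict → sign_inventory), we obtain O(sign_inventory).
With premise 6, O(sign_inventory → revoke_shipment), the K-axiom yields O(revoke_shipment).
Premise 13, O(¬seal_deed → ¬revoke_shipment), contraposes to O(revoke_shipment → seal_deed); with O(revoke_shipment) we get O(seal_deed).
Applying K to premise 11 (O(seal_deed → attend_hearing)) and O(seal_deed) yields O(attend_hearing).
Premises 1, 2, 4, 8, 10 do not contribute to this derivation.
Hence attend_hearing is obligatory.

Obligatory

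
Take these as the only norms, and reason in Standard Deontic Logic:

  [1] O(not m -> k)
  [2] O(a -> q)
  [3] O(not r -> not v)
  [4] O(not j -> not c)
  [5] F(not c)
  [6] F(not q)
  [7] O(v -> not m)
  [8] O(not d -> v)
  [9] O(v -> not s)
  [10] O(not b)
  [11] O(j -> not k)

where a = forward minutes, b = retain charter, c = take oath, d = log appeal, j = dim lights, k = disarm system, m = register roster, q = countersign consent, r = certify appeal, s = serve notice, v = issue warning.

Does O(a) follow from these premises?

No

Premise 2 is O(a -> q); even if O(q) held, inferring O(a) would be affirming the consequent — invalid.
No other premise forces O(a). An ideal world satisfying every premise can still have a false, so O(a) is not derivable.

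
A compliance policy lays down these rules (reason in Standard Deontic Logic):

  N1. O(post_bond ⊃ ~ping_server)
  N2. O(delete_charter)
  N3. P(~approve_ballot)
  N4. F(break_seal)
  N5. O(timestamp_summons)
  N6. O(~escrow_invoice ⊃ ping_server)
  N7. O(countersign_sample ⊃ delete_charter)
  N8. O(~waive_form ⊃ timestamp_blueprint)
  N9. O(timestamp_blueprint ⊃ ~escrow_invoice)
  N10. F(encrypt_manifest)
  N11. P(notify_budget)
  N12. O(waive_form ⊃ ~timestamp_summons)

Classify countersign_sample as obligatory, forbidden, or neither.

Neither

Premise 7 is O(countersign_sample ⊃ delete_charter); even if O(delete_charter) held, inferring O(countersign_sample) would be affirming the consequent — invalid.
No premise or chain of K-axiom applications forces O(countersign_sample), and none forces O(~countersign_sample). So countersign_sample is neither obligatory nor forbidden under these norms.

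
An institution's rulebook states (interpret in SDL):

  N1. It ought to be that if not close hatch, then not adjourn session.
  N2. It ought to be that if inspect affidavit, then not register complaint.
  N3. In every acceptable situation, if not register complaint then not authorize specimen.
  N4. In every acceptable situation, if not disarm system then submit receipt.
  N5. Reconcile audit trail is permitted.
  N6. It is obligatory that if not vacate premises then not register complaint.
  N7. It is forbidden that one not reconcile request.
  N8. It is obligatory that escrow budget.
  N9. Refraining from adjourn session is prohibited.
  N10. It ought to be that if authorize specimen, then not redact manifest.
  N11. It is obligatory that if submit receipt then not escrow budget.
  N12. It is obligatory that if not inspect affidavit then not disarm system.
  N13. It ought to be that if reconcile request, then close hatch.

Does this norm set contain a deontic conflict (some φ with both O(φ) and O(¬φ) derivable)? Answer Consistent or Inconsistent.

Premise 1 is O(¬close_hatch → ¬adjourn_session), but O(¬close_hatch) is not derivable from the premises, so it does not yield O(¬adjourn_session).
So O(¬adjourn_session) is not derivable, and the apparent clash with O(adjourn_session) does not arise.
A world satisfying every obligation exists (e.g. adjourn_session=true, authorize_specimen=false, close_hatch=true, disarm_system=true, escrow_budget=true, inspect_affidavit=true, reconcile_audit_trail=false, reconcile_request=true, redact_manifest=false, register_complaint=false, submit_receipt=false, vacate_premises=false); no atom is both obligatory and forbidden, so the set is consistent.

Consistent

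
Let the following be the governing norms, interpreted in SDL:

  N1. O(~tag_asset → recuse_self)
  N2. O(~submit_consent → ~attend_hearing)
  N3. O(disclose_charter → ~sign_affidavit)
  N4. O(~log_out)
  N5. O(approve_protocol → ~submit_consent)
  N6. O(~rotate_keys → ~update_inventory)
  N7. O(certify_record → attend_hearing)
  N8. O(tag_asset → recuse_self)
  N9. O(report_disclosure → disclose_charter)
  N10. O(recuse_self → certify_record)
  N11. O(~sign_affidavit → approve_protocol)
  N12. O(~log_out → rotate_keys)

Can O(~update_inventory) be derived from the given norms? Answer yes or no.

Premise 6 is O(~rotate_keys → ~update_inventory), but O(~rotate_keys) is not derivable from the premises, so it does not yield O(~update_inventory).
No other premise forces O(~update_inventory). An ideal world satisfying every premise can still have ~update_inventory false, so O(~update_inventory) is not derivable.

No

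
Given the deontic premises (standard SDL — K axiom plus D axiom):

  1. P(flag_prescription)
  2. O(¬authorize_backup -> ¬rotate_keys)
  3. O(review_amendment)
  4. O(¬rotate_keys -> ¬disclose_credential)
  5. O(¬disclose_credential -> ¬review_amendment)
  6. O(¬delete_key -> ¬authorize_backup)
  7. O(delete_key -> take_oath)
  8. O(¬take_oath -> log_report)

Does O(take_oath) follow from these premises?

Premise 3 gives O(review_amendment).
Premise 5, O(¬disclose_credential -> ¬review_amendment), contraposes to O(review_amendment -> disclose_credential); with O(review_amendment) we get O(disclose_credential).
The contrapositive of premise 4 (O(¬rotate_keys -> ¬disclose_credential)) is O(disclose_credential -> rotate_keys), and O(disclose_credential) is already established, so O(rotate_keys).
Premise 2, O(¬authorize_backup -> ¬rotate_keys), contraposes to O(rotate_keys -> authorize_backup); with O(rotate_keys) we get O(authorize_backup).
Premise 6, O(¬delete_key -> ¬authorize_backup), contraposes to O(authorize_backup -> delete_key); with O(authorize_backup) we get O(delete_key).
With premise 7, O(delete_key -> take_oath), the K-axiom yields O(take_oath).
Premises 1, 8 do not contribute to this derivation.
So O(take_oath) follows.

Yes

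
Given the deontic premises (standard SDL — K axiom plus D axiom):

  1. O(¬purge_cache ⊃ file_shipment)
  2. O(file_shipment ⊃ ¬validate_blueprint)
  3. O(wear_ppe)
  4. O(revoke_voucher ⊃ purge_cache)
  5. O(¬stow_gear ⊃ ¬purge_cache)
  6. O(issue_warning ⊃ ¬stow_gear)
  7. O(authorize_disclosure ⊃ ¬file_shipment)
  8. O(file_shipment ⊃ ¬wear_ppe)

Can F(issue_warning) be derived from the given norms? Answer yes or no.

Premise 3 states O(wear_ppe) outright.
Premise 8, O(file_shipment ⊃ ¬wear_ppe), contraposes to O(wear_ppe ⊃ ¬file_shipment); with O(wear_ppe) we get O(¬file_shipment).
Premise 1, O(¬purge_cache ⊃ file_shipment), contraposes to O(¬file_shipment ⊃ purge_cache); with O(¬file_shipment) we get O(purge_cache).
The contrapositive of premise 5 (O(¬stow_gear ⊃ ¬purge_cache)) is O(purge_cache ⊃ stow_gear), and O(purge_cache) is already established, so O(stow_gear).
The contrapositive of premise 6 (O(issue_warning ⊃ ¬stow_gear)) is O(stow_gear ⊃ ¬issue_warning), and O(stow_gear) is already established, so O(¬issue_warning).
Premises 2, 4, 7 do not contribute to this derivation.
So O(¬issue_warning) holds, i.e. F(issue_warning). The claim follows.

Yes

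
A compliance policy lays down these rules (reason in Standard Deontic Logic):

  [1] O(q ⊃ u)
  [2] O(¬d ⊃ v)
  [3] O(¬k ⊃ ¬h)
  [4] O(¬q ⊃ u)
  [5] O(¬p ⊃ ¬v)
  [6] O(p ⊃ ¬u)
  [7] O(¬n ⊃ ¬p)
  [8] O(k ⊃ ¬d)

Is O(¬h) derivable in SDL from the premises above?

Yes

By case analysis on q: premise 1 gives O(q ⊃ u) and premise 4 gives O(¬q ⊃ u), so O(u) either way.
The contrapositive of premise 6 (O(p ⊃ ¬u)) is O(u ⊃ ¬p), and O(u) is already established, so O(¬p).
From O(¬p) and premise 5, O(¬p ⊃ ¬v), we obtain O(¬v).
The contrapositive of premise 2 (O(¬d ⊃ v)) is O(¬v ⊃ d), and O(¬v) is already established, so O(d).
Premise 8 is O(k ⊃ ¬d); contrapositively O(d ⊃ ¬k). Since O(d) holds, K gives O(¬k).
Applying K to premise 3 (O(¬k ⊃ ¬h)) and O(¬k) yields O(¬h).
Premise 7 does not contribute to this derivation.
So O(¬h) follows.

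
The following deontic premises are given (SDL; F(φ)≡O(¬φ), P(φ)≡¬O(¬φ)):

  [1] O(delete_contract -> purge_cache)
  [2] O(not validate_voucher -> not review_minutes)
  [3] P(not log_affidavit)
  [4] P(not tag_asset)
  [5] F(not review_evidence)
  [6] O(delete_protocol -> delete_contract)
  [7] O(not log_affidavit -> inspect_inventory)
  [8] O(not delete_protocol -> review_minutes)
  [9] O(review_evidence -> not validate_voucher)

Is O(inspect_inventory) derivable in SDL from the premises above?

Premise 7 is O(not log_affidavit -> inspect_inventory), but O(not log_affidavit) is not derivable from the premises (the permission P(not log_affidavit) asserts only not O(log_affidavit), not O(not log_affidavit)), so it does not yield O(inspect_inventory).
No other premise forces O(inspect_inventory). An ideal world satisfying every premise can still have inspect_inventory false, so O(inspect_inventory) is not derivable.

No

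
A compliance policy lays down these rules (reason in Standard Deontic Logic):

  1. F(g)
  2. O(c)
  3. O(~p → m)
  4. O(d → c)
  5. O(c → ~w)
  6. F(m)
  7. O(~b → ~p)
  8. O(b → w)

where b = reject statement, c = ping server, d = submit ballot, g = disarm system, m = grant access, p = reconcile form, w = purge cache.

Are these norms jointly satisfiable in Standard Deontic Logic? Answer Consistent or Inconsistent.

Premise 2 gives O(c).
Premise 5 is O(c → ~w); since O(c), deontic closure gives O(~w).
The contrapositive of premise 8 (O(b → w)) is O(~w → ~b), and O(~w) is already established, so O(~b).
From O(~b) and premise 7, O(~b → ~p), we obtain O(~p).
From O(~p) and premise 3, O(~p → m), we obtain O(m).
Yet premise 6 is F(m), i.e. O(~m).
We now have both O(m) and O(~m) — m is simultaneously obligatory and forbidden, violating the D-axiom.

Inconsistent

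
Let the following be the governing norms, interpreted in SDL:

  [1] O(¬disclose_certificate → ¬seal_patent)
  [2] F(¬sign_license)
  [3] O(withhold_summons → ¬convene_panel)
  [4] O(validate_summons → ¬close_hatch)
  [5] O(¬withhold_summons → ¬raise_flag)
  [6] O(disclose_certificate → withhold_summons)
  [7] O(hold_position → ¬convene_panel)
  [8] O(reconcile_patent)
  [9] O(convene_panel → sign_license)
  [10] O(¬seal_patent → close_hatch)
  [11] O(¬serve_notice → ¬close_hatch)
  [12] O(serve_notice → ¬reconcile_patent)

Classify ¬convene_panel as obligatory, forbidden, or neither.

From premise 8 we have O(reconcile_patent).
Premise 12 is O(serve_notice → ¬reconcile_patent); contrapositively O(reconcile_patent → ¬serve_notice). Since O(reconcile_patent) holds, K gives O(¬serve_notice).
Applying K to premise 11 (O(¬serve_notice → ¬close_hatch)) and O(¬serve_notice) yields O(¬close_hatch).
Premise 10, O(¬seal_patent → close_hatch), contraposes to O(¬close_hatch → seal_patent); with O(¬close_hatch) we get O(seal_patent).
Premise 1 is O(¬disclose_certificate → ¬seal_patent); contrapositively O(seal_patent → disclose_certificate). Since O(seal_patent) holds, K gives O(disclose_certificate).
From O(disclose_certificate) and premise 6, O(disclose_certificate → withhold_summons), we obtain O(withhold_summons).
From O(withhold_summons) and premise 3, O(withhold_summons → ¬convene_panel), we obtain O(¬convene_panel).
Premises 2, 4, 5, 7, 9 do not contribute to this derivation.
Hence ¬convene_panel is obligatory.

Obligatory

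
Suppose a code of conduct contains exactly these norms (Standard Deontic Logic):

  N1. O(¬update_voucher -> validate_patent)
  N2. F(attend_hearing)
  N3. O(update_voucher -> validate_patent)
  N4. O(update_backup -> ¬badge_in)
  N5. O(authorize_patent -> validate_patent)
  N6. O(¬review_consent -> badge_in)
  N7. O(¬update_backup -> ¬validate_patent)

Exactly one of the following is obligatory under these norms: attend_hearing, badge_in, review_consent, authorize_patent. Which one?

review_consent

By case analysis on ¬update_voucher: premise 1 gives O(¬update_voucher -> validate_patent) and premise 3 gives O(update_voucher -> validate_patent), so O(validate_patent) either way.
Premise 7 is O(¬update_backup -> ¬validate_patent); contrapositively O(validate_patent -> update_backup). Since O(validate_patent) holds, K gives O(update_backup).
With premise 4, O(update_backup -> ¬badge_in), the K-axiom yields O(¬badge_in).
Premise 6, O(¬review_consent -> badge_in), contraposes to O(¬badge_in -> review_consent); with O(¬badge_in) we get O(review_consent).
So O(review_consent) holds — review_consent is obligatory. None of the other listed options is made obligatory by any chain of premises.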